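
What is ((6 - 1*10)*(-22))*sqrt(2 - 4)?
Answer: 88*I*sqrt(2) ≈ 124.45*I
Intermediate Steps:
((6 - 1*10)*(-22))*sqrt(2 - 4) = ((6 - 10)*(-22))*sqrt(-2) = (-4*(-22))*(I*sqrt(2)) = 88*(I*sqrt(2)) = 88*I*sqrt(2)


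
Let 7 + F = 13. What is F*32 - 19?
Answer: 173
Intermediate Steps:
F = 6 (F = -7 + 13 = 6)
F*32 - 19 = 6*32 - 19 = 192 - 19 = 173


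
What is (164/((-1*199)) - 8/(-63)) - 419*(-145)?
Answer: 761676695/12537 ≈ 60754.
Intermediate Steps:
(164/((-1*199)) - 8/(-63)) - 419*(-145) = (164/(-199) - 8*(-1/63)) + 60755 = (164*(-1/199) + 8/63) + 60755 = (-164/199 + 8/63) + 60755 = -8740/12537 + 60755 = 761676695/12537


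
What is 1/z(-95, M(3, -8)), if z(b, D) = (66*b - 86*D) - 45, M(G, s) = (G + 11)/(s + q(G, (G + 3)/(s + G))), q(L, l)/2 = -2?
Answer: -3/18644 ≈ -0.00016091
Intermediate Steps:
q(L, l) = -4 (q(L, l) = 2*(-2) = -4)
M(G, s) = (11 + G)/(-4 + s) (M(G, s) = (G + 11)/(s - 4) = (11 + G)/(-4 + s))
z(b, D) = -45 - 86*D + 66*b (z(b, D) = (-86*D + 66*b) - 45 = -45 - 86*D + 66*b)
1/z(-95, M(3, -8)) = 1/(-45 - 86*(11 + 3)/(-4 - 8) + 66*(-95)) = 1/(-45 - 86*14/(-12) - 6270) = 1/(-45 - (-43)*14/6 - 6270) = 1/(-45 - 86*(-7/6) - 6270) = 1/(-45 + 301/3 - 6270) = 1/(-18644/3) = -3/18644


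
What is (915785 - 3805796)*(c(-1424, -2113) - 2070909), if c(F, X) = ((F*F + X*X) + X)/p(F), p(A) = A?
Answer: 533832870052083/89 ≈ 5.9981e+12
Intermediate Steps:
c(F, X) = (X + F² + X²)/F (c(F, X) = ((F*F + X*X) + X)/F = ((F² + X²) + X)/F = (X + F² + X²)/F)
(915785 - 3805796)*(c(-1424, -2113) - 2070909) = (915785 - 3805796)*((-2113 + (-1424)² + (-2113)²)/(-1424) - 2070909) = -2890011*(-(-2113 + 2027776 + 4464769)/1424 - 2070909) = -2890011*(-1/1424*6490432 - 2070909) = -2890011*(-405652/89 - 2070909) = -2890011*(-184716553/89) = 533832870052083/89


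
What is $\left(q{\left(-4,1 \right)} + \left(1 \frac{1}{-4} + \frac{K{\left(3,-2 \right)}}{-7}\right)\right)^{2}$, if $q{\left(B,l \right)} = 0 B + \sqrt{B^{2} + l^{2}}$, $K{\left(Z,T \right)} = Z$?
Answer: $\frac{13689}{784} - \frac{19 \sqrt{17}}{14} \approx 11.865$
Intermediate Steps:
$q{\left(B,l \right)} = \sqrt{B^{2} + l^{2}}$ ($q{\left(B,l \right)} = 0 + \sqrt{B^{2} + l^{2}} = \sqrt{B^{2} + l^{2}}$)
$\left(q{\left(-4,1 \right)} + \left(1 \frac{1}{-4} + \frac{K{\left(3,-2 \right)}}{-7}\right)\right)^{2} = \left(\sqrt{\left(-4\right)^{2} + 1^{2}} + \left(1 \frac{1}{-4} + \frac{3}{-7}\right)\right)^{2} = \left(\sqrt{16 + 1} + \left(1 \left(- \frac{1}{4}\right) + 3 \left(- \frac{1}{7}\right)\right)\right)^{2} = \left(\sqrt{17} - \frac{19}{28}\right)^{2} = \left(- \frac{19}{28} + \sqrt{17}\right)^{2}$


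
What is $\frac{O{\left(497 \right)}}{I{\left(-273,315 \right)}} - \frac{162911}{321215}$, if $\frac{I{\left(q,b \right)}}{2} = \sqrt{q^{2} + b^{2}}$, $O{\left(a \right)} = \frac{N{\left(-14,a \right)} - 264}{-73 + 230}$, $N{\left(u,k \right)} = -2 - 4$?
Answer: $- \frac{9583}{18895} - \frac{45 \sqrt{394}}{433006} \approx -0.50923$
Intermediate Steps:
$N{\left(u,k \right)} = -6$
$O{\left(a \right)} = - \frac{270}{157}$ ($O{\left(a \right)} = \frac{-6 - 264}{-73 + 230} = - \frac{270}{157}$)
$I{\left(q,b \right)} = 2 \sqrt{b^{2} + q^{2}}$ ($I{\left(q,b \right)} = 2 \sqrt{q^{2} + b^{2}} = 2 \sqrt{b^{2} + q^{2}}$)
$\frac{O{\left(497 \right)}}{I{\left(-273,315 \right)}} - \frac{162911}{321215} = - \frac{270}{157 \cdot 2 \sqrt{315^{2} + \left(-273\right)^{2}}} - \frac{162911}{321215} = - \frac{270}{157 \cdot 2 \sqrt{99225 + 74529}} - \frac{9583}{18895} = - \frac{270}{157 \cdot 2 \sqrt{173754}} - \frac{9583}{18895} = - \frac{270}{157 \cdot 2 \cdot 21 \sqrt{394}} - \frac{9583}{18895} = - \frac{270}{157 \cdot 42 \sqrt{394}} - \frac{9583}{18895} = - \frac{270 \frac{\sqrt{394}}{16548}}{157} - \frac{9583}{18895} = - \frac{45 \sqrt{394}}{433006} - \frac{9583}{18895} = - \frac{9583}{18895} - \frac{45 \sqrt{394}}{433006}$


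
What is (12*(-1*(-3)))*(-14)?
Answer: -504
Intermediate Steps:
(12*(-1*(-3)))*(-14) = (12*3)*(-14) = 36*(-14) = -504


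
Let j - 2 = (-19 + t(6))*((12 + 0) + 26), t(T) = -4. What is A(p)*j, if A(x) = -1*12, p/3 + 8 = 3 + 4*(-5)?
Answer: 10464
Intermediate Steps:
j = -872 (j = 2 + (-19 - 4)*((12 + 0) + 26) = 2 - 23*(12 + 26) = 2 - 23*38 = 2 - 874 = -872)
p = -75 (p = -24 + 3*(3 + 4*(-5)) = -24 + 3*(3 - 20) = -24 + 3*(-17) = -24 - 51 = -75)
A(x) = -12
A(p)*j = -12*(-872) = 10464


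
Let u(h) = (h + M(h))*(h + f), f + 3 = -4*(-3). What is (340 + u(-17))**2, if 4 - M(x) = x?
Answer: 94864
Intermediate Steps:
M(x) = 4 - x
f = 9 (f = -3 - 4*(-3) = -3 + 12 = 9)
u(h) = 36 + 4*h (u(h) = (h + (4 - h))*(h + 9) = 4*(9 + h) = 36 + 4*h)
(340 + u(-17))**2 = (340 + (36 + 4*(-17)))**2 = (340 + (36 - 68))**2 = (340 - 32)**2 = 308**2 = 94864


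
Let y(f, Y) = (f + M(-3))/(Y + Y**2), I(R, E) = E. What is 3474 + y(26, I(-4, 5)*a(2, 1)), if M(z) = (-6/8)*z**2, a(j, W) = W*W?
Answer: 416957/120 ≈ 3474.6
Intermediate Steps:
a(j, W) = W**2
M(z) = -3*z**2/4 (M(z) = (-6*1/8)*z**2 = -3*z**2/4)
y(f, Y) = (-27/4 + f)/(Y + Y**2) (y(f, Y) = (f - 3/4*(-3)**2)/(Y + Y**2) = (f - 3/4*9)/(Y + Y**2) = (f - 27/4)/(Y + Y**2) = (-27/4 + f)/(Y + Y**2))
3474 + y(26, I(-4, 5)*a(2, 1)) = 3474 + (-27/4 + 26)/(((5*1**2))*(1 + 5*1**2)) = 3474 + (77/4)/((5*1)*(1 + 5*1)) = 3474 + (77/4)/(5*(1 + 5)) = 3474 + (1/5)*(77/4)/6 = 3474 + (1/5)*(1/6)*(77/4) = 3474 + 77/120 = 416957/120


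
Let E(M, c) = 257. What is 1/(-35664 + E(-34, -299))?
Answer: -1/35407 ≈ -2.8243e-5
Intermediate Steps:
1/(-35664 + E(-34, -299)) = 1/(-35664 + 257) = 1/(-35407) = -1/35407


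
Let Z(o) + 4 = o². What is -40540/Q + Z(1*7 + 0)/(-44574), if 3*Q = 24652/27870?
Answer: -12590481338745/91569854 ≈ -1.3750e+5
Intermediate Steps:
Z(o) = -4 + o²
Q = 12326/41805 (Q = (24652/27870)/3 = (24652*(1/27870))/3 = (⅓)*(12326/13935) = 12326/41805 ≈ 0.29485)
-40540/Q + Z(1*7 + 0)/(-44574) = -40540/12326/41805 + (-4 + (1*7 + 0)²)/(-44574) = -40540*41805/12326 + (-4 + (7 + 0)²)*(-1/44574) = -847387350/6163 + (-4 + 7²)*(-1/44574) = -847387350/6163 + (-4 + 49)*(-1/44574) = -847387350/6163 + 45*(-1/44574) = -847387350/6163 - 15/14858 = -12590481338745/91569854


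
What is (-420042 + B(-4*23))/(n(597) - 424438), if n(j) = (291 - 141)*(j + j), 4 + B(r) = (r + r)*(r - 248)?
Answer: 178743/122669 ≈ 1.4571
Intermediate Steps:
B(r) = -4 + 2*r*(-248 + r) (B(r) = -4 + (r + r)*(r - 248) = -4 + (2*r)*(-248 + r) = -4 + 2*r*(-248 + r))
n(j) = 300*j (n(j) = 150*(2*j) = 300*j)
(-420042 + B(-4*23))/(n(597) - 424438) = (-420042 + (-4 - (-1984)*23 + 2*(-4*23)**2))/(300*597 - 424438) = (-420042 + (-4 - 496*(-92) + 2*(-92)**2))/(179100 - 424438) = (-420042 + (-4 + 45632 + 2*8464))/(-245338) = (-420042 + (-4 + 45632 + 16928))*(-1/245338) = (-420042 + 62556)*(-1/245338) = -357486*(-1/245338) = 178743/122669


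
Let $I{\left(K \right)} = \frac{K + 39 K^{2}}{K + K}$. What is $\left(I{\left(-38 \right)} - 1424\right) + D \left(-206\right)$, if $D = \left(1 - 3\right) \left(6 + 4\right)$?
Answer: $\frac{3911}{2} \approx 1955.5$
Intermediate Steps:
$D = -20$ ($D = \left(-2\right) 10 = -20$)
$I{\left(K \right)} = \frac{K + 39 K^{2}}{2 K}$
$\left(I{\left(-38 \right)} - 1424\right) + D \left(-206\right) = \left(\left(\frac{1}{2} + \frac{39}{2} \left(-38\right)\right) - 1424\right) - -4120 = \left(\left(\frac{1}{2} - 741\right) - 1424\right) + 4120 = \left(- \frac{1481}{2} - 1424\right) + 4120 = - \frac{4329}{2} + 4120 = \frac{3911}{2}$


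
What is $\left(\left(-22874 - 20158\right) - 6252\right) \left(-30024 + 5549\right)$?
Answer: $1206225900$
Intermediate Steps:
$\left(\left(-22874 - 20158\right) - 6252\right) \left(-30024 + 5549\right) = \left(-43032 - 6252\right) \left(-24475\right) = \left(-49284\right) \left(-24475\right) = 1206225900$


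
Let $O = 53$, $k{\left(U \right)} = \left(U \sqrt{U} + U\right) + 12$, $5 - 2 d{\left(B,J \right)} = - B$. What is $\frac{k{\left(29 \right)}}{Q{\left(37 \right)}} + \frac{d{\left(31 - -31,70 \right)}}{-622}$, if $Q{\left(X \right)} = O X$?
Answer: $- \frac{80383}{2439484} + \frac{29 \sqrt{29}}{1961} \approx 0.046687$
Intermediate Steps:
$d{\left(B,J \right)} = \frac{5}{2} + \frac{B}{2}$ ($d{\left(B,J \right)} = \frac{5}{2} - \frac{\left(-1\right) B}{2} = \frac{5}{2} + \frac{B}{2}$)
$k{\left(U \right)} = 12 + U + U^{\frac{3}{2}}$ ($k{\left(U \right)} = \left(U^{\frac{3}{2}} + U\right) + 12 = \left(U + U^{\frac{3}{2}}\right) + 12 = 12 + U + U^{\frac{3}{2}}$)
$Q{\left(X \right)} = 53 X$
$\frac{k{\left(29 \right)}}{Q{\left(37 \right)}} + \frac{d{\left(31 - -31,70 \right)}}{-622} = \frac{12 + 29 + 29^{\frac{3}{2}}}{53 \cdot 37} + \frac{\frac{5}{2} + \frac{31 - -31}{2}}{-622} = \frac{12 + 29 + 29 \sqrt{29}}{1961} + \left(\frac{5}{2} + \frac{31 + 31}{2}\right) \left(- \frac{1}{622}\right) = \left(41 + 29 \sqrt{29}\right) \frac{1}{1961} + \left(\frac{5}{2} + \frac{1}{2} \cdot 62\right) \left(- \frac{1}{622}\right) = \left(\frac{41}{1961} + \frac{29 \sqrt{29}}{1961}\right) + \left(\frac{5}{2} + 31\right) \left(- \frac{1}{622}\right) = \left(\frac{41}{1961} + \frac{29 \sqrt{29}}{1961}\right) + \frac{67}{2} \left(- \frac{1}{622}\right) = \left(\frac{41}{1961} + \frac{29 \sqrt{29}}{1961}\right) - \frac{67}{1244} = - \frac{80383}{2439484} + \frac{29 \sqrt{29}}{1961}$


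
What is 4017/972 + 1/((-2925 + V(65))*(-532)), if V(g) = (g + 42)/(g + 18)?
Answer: 43216022839/10457049456 ≈ 4.1327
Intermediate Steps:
V(g) = (42 + g)/(18 + g)
4017/972 + 1/((-2925 + V(65))*(-532)) = 4017/972 + 1/(-2925 + (42 + 65)/(18 + 65)*(-532)) = 4017*(1/972) - 1/532/(-2925 + 107/83) = 1339/324 - 1/532/(-2925 + (1/83)*107) = 1339/324 - 1/532/(-2925 + 107/83) = 1339/324 - 1/532/(-242668/83) = 1339/324 - 83/242668*(-1/532) = 1339/324 + 83/129099376 = 43216022839/10457049456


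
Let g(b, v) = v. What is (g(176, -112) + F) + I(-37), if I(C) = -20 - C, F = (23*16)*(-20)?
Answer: -7455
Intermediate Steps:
F = -7360 (F = 368*(-20) = -7360)
(g(176, -112) + F) + I(-37) = (-112 - 7360) + (-20 - 1*(-37)) = -7472 + (-20 + 37) = -7472 + 17 = -7455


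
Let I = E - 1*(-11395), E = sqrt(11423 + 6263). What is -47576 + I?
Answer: -36181 + sqrt(17686) ≈ -36048.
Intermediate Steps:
E = sqrt(17686) ≈ 132.99
I = 11395 + sqrt(17686) (I = sqrt(17686) - 1*(-11395) = sqrt(17686) + 11395 = 11395 + sqrt(17686) ≈ 11528.)
-47576 + I = -47576 + (11395 + sqrt(17686)) = -36181 + sqrt(17686)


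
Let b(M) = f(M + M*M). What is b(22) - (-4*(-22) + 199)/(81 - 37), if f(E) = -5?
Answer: -507/44 ≈ -11.523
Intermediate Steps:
b(M) = -5
b(22) - (-4*(-22) + 199)/(81 - 37) = -5 - (-4*(-22) + 199)/(81 - 37) = -5 - (88 + 199)/44 = -5 - 287/44 = -507/44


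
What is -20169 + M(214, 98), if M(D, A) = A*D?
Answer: 803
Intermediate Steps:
-20169 + M(214, 98) = -20169 + 98*214 = -20169 + 20972 = 803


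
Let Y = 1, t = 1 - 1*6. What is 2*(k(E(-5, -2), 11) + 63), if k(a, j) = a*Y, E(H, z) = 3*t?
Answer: 96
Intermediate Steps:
t = -5 (t = 1 - 6 = -5)
E(H, z) = -15 (E(H, z) = 3*(-5) = -15)
k(a, j) = a (k(a, j) = a*1 = a)
2*(k(E(-5, -2), 11) + 63) = 2*(-15 + 63) = 2*48 = 96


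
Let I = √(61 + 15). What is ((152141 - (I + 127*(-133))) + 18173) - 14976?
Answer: 172229 - 2*√19 ≈ 1.7222e+5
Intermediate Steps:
I = 2*√19 (I = √76 = 2*√19 ≈ 8.7178)
((152141 - (I + 127*(-133))) + 18173) - 14976 = ((152141 - (2*√19 + 127*(-133))) + 18173) - 14976 = ((152141 - (2*√19 - 16891)) + 18173) - 14976 = ((152141 - (-16891 + 2*√19)) + 18173) - 14976 = ((152141 + (16891 - 2*√19)) + 18173) - 14976 = ((169032 - 2*√19) + 18173) - 14976 = (187205 - 2*√19) - 14976 = 172229 - 2*√19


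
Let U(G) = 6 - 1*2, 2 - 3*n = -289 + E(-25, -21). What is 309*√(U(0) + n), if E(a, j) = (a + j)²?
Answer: 721*I*√111 ≈ 7596.2*I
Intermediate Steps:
n = -1825/3 (n = ⅔ - (-289 + (-25 - 21)²)/3 = ⅔ - (-289 + (-46)²)/3 = ⅔ - (-289 + 2116)/3 = ⅔ - ⅓*1827 = ⅔ - 609 = -1825/3 ≈ -608.33)
U(G) = 4 (U(G) = 6 - 2 = 4)
309*√(U(0) + n) = 309*√(4 - 1825/3) = 309*√(-1813/3) = 309*(7*I*√111/3) = 721*I*√111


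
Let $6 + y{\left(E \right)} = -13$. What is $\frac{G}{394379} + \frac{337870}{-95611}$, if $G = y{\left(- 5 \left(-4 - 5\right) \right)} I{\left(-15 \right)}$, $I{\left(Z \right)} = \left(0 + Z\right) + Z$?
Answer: $- \frac{5791058020}{1639433503} \approx -3.5324$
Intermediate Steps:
$y{\left(E \right)} = -19$ ($y{\left(E \right)} = -6 - 13 = -19$)
$I{\left(Z \right)} = 2 Z$ ($I{\left(Z \right)} = Z + Z = 2 Z$)
$G = 570$ ($G = - 19 \cdot 2 \left(-15\right) = \left(-19\right) \left(-30\right) = 570$)
$\frac{G}{394379} + \frac{337870}{-95611} = \frac{570}{394379} + \frac{337870}{-95611} = 570 \cdot \frac{1}{394379} + 337870 \left(- \frac{1}{95611}\right) = \frac{570}{394379} - \frac{14690}{4157} = - \frac{5791058020}{1639433503}$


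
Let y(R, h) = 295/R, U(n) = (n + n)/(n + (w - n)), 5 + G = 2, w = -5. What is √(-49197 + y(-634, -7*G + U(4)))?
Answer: I*√19775216362/634 ≈ 221.8*I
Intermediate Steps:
G = -3 (G = -5 + 2 = -3)
U(n) = -2*n/5 (U(n) = (n + n)/(n + (-5 - n)) = (2*n)/(-5) = (2*n)*(-⅕) = -2*n/5)
√(-49197 + y(-634, -7*G + U(4))) = √(-49197 + 295/(-634)) = √(-49197 + 295*(-1/634)) = √(-49197 - 295/634) = √(-31191193/634) = I*√19775216362/634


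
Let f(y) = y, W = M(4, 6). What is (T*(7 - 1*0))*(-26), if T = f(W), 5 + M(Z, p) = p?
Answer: -182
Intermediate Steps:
M(Z, p) = -5 + p
W = 1 (W = -5 + 6 = 1)
T = 1
(T*(7 - 1*0))*(-26) = (1*(7 - 1*0))*(-26) = (1*(7 + 0))*(-26) = (1*7)*(-26) = 7*(-26) = -182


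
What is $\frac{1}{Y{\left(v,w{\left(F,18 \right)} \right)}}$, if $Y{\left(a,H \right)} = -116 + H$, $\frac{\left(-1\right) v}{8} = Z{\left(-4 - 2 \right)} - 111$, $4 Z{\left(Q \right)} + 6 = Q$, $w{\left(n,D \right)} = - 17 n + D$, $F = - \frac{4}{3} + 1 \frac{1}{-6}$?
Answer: $- \frac{2}{145} \approx -0.013793$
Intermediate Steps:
$F = - \frac{3}{2}$ ($F = \left(-4\right) \frac{1}{3} + 1 \left(- \frac{1}{6}\right) = - \frac{4}{3} - \frac{1}{6} = - \frac{3}{2} \approx -1.5$)
$w{\left(n,D \right)} = D - 17 n$
$Z{\left(Q \right)} = - \frac{3}{2} + \frac{Q}{4}$
$v = 912$ ($v = - 8 \left(\left(- \frac{3}{2} + \frac{-4 - 2}{4}\right) - 111\right) = - 8 \left(\left(- \frac{3}{2} + \frac{1}{4} \left(-6\right)\right) - 111\right) = - 8 \left(\left(- \frac{3}{2} - \frac{3}{2}\right) - 111\right) = - 8 \left(-3 - 111\right) = \left(-8\right) \left(-114\right) = 912$)
$\frac{1}{Y{\left(v,w{\left(F,18 \right)} \right)}} = \frac{1}{-116 + \left(18 - - \frac{51}{2}\right)} = \frac{1}{-116 + \left(18 + \frac{51}{2}\right)} = \frac{1}{-116 + \frac{87}{2}} = \frac{1}{- \frac{145}{2}} = - \frac{2}{145}$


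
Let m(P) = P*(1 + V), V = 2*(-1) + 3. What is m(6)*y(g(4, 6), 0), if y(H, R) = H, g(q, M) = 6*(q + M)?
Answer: 720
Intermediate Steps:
g(q, M) = 6*M + 6*q (g(q, M) = 6*(M + q) = 6*M + 6*q)
V = 1 (V = -2 + 3 = 1)
m(P) = 2*P (m(P) = P*(1 + 1) = P*2 = 2*P)
m(6)*y(g(4, 6), 0) = (2*6)*(6*6 + 6*4) = 12*(36 + 24) = 12*60 = 720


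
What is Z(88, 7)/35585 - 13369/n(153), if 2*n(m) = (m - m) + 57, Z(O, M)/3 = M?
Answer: -951470533/2028345 ≈ -469.09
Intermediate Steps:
Z(O, M) = 3*M
n(m) = 57/2 (n(m) = ((m - m) + 57)/2 = (0 + 57)/2 = (½)*57 = 57/2)
Z(88, 7)/35585 - 13369/n(153) = (3*7)/35585 - 13369/57/2 = 21*(1/35585) - 13369*2/57 = 21/35585 - 26738/57 = -951470533/2028345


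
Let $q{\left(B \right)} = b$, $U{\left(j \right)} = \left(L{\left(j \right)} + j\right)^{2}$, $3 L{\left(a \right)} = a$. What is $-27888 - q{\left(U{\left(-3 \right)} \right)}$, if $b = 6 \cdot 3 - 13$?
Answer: $-27893$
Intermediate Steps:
$L{\left(a \right)} = \frac{a}{3}$
$b = 5$ ($b = 18 - 13 = 5$)
$U{\left(j \right)} = \frac{16 j^{2}}{9}$ ($U{\left(j \right)} = \left(\frac{j}{3} + j\right)^{2} = \left(\frac{4 j}{3}\right)^{2} = \frac{16 j^{2}}{9}$)
$q{\left(B \right)} = 5$
$-27888 - q{\left(U{\left(-3 \right)} \right)} = -27888 - 5 = -27893$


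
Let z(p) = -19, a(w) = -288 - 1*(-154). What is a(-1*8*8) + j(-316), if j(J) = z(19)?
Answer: -153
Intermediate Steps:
a(w) = -134 (a(w) = -288 + 154 = -134)
j(J) = -19
a(-1*8*8) + j(-316) = -134 - 19 = -153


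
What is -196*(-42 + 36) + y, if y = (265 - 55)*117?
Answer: 25746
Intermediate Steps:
y = 24570 (y = 210*117 = 24570)
-196*(-42 + 36) + y = -196*(-42 + 36) + 24570 = -196*(-6) + 24570 = 1176 + 24570 = 25746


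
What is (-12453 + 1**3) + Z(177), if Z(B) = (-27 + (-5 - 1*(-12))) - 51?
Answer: -12523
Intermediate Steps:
Z(B) = -71 (Z(B) = (-27 + (-5 + 12)) - 51 = (-27 + 7) - 51 = -20 - 51 = -71)
(-12453 + 1**3) + Z(177) = (-12453 + 1**3) - 71 = (-12453 + 1) - 71 = -12452 - 71 = -12523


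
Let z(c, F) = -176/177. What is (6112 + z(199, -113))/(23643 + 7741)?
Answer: 135206/694371 ≈ 0.19472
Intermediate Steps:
z(c, F) = -176/177 (z(c, F) = -176*1/177 = -176/177)
(6112 + z(199, -113))/(23643 + 7741) = (6112 - 176/177)/(23643 + 7741) = (1081648/177)/31384 = (1081648/177)*(1/31384) = 135206/694371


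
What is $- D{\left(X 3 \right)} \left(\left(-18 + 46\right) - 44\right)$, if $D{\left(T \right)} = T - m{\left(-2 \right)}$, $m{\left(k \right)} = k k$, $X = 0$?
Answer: $-64$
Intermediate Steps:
$m{\left(k \right)} = k^{2}$
$D{\left(T \right)} = -4 + T$ ($D{\left(T \right)} = T - \left(-2\right)^{2} = T - 4 = -4 + T$)
$- D{\left(X 3 \right)} \left(\left(-18 + 46\right) - 44\right) = - \left(-4 + 0 \cdot 3\right) \left(\left(-18 + 46\right) - 44\right) = - \left(-4 + 0\right) \left(28 - 44\right) = - \left(-4\right) \left(-16\right) = \left(-1\right) 64 = -64$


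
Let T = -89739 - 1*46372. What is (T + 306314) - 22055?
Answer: 148148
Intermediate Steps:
T = -136111 (T = -89739 - 46372 = -136111)
(T + 306314) - 22055 = (-136111 + 306314) - 22055 = 170203 - 22055 = 148148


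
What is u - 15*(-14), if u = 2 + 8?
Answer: 220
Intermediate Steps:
u = 10
u - 15*(-14) = 10 - 15*(-14) = 10 + 210 = 220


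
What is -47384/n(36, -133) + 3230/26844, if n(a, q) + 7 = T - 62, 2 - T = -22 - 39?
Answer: 105999623/13422 ≈ 7897.5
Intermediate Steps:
T = 63 (T = 2 - (-22 - 39) = 2 - 1*(-61) = 2 + 61 = 63)
n(a, q) = -6 (n(a, q) = -7 + (63 - 62) = -7 + 1 = -6)
-47384/n(36, -133) + 3230/26844 = -47384/(-6) + 3230/26844 = -47384*(-⅙) + 3230*(1/26844) = 23692/3 + 1615/13422 = 105999623/13422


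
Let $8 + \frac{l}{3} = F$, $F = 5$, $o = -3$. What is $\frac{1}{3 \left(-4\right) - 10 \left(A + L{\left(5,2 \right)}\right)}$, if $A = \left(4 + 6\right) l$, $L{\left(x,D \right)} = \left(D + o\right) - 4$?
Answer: $\frac{1}{938} \approx 0.0010661$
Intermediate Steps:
$l = -9$ ($l = -24 + 3 \cdot 5 = -24 + 15 = -9$)
$L{\left(x,D \right)} = -7 + D$ ($L{\left(x,D \right)} = \left(D - 3\right) - 4 = \left(-3 + D\right) - 4 = -7 + D$)
$A = -90$ ($A = \left(4 + 6\right) \left(-9\right) = 10 \left(-9\right) = -90$)
$\frac{1}{3 \left(-4\right) - 10 \left(A + L{\left(5,2 \right)}\right)} = \frac{1}{3 \left(-4\right) - 10 \left(-90 + \left(-7 + 2\right)\right)} = \frac{1}{-12 - 10 \left(-90 - 5\right)} = \frac{1}{-12 - -950} = \frac{1}{-12 + 950} = \frac{1}{938}$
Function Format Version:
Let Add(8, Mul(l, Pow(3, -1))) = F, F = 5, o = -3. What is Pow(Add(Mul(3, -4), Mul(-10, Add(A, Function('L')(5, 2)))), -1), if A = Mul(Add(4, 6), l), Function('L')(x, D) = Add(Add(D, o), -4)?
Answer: Rational(1, 938) ≈ 0.0010661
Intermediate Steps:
l = -9 (l = Add(-24, Mul(3, 5)) = Add(-24, 15) = -9)
Function('L')(x, D) = Add(-7, D) (Function('L')(x, D) = Add(Add(D, -3), -4) = Add(Add(-3, D), -4) = Add(-7, D))
A = -90 (A = Mul(Add(4, 6), -9) = Mul(10, -9) = -90)
Pow(Add(Mul(3, -4), Mul(-10, Add(A, Function('L')(5, 2)))), -1) = Pow(Add(Mul(3, -4), Mul(-10, Add(-90, Add(-7, 2)))), -1) = Pow(Add(-12, Mul(-10, Add(-90, -5))), -1) = Pow(Add(-12, Mul(-10, -95)), -1) = Pow(Add(-12, 950), -1) = Pow(938, -1) = Rational(1, 938)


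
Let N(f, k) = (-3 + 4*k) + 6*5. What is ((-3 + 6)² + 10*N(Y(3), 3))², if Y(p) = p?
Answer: 159201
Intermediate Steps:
N(f, k) = 27 + 4*k (N(f, k) = (-3 + 4*k) + 30 = 27 + 4*k)
((-3 + 6)² + 10*N(Y(3), 3))² = ((-3 + 6)² + 10*(27 + 4*3))² = (3² + 10*(27 + 12))² = (9 + 10*39)² = (9 + 390)² = 399² = 159201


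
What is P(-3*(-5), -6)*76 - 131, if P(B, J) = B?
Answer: 1009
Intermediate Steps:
P(-3*(-5), -6)*76 - 131 = -3*(-5)*76 - 131 = 15*76 - 131 = 1140 - 131 = 1009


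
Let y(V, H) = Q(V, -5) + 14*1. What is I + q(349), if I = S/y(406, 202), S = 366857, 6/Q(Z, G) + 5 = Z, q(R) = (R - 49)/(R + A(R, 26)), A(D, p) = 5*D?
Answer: 51341551293/1961380 ≈ 26176.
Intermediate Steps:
q(R) = (-49 + R)/(6*R) (q(R) = (R - 49)/(R + 5*R) = (-49 + R)/((6*R)) = (-49 + R)*(1/(6*R)) = (-49 + R)/(6*R))
Q(Z, G) = 6/(-5 + Z)
y(V, H) = 14 + 6/(-5 + V) (y(V, H) = 6/(-5 + V) + 14*1 = 6/(-5 + V) + 14 = 14 + 6/(-5 + V))
I = 147109657/5620 (I = 366857/((2*(-32 + 7*406)/(-5 + 406))) = 366857/((2*(-32 + 2842)/401)) = 366857/((2*(1/401)*2810)) = 366857/(5620/401) = 366857*(401/5620) = 147109657/5620 ≈ 26176.)
I + q(349) = 147109657/5620 + (1/6)*(-49 + 349)/349 = 147109657/5620 + (1/6)*(1/349)*300 = 147109657/5620 + 50/349 = 51341551293/1961380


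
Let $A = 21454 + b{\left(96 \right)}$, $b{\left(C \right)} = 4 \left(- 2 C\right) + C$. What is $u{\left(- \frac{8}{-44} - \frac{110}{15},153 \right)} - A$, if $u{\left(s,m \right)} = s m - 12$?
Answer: $- \frac{240770}{11} \approx -21888.0$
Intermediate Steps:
$b{\left(C \right)} = - 7 C$ ($b{\left(C \right)} = - 8 C + C = - 7 C$)
$u{\left(s,m \right)} = -12 + m s$ ($u{\left(s,m \right)} = m s - 12 = -12 + m s$)
$A = 20782$ ($A = 21454 - 672 = 20782$)
$u{\left(- \frac{8}{-44} - \frac{110}{15},153 \right)} - A = \left(-12 + 153 \left(- \frac{8}{-44} - \frac{110}{15}\right)\right) - 20782 = \left(-12 + 153 \left(\left(-8\right) \left(- \frac{1}{44}\right) - \frac{22}{3}\right)\right) - 20782 = \left(-12 + 153 \left(\frac{2}{11} - \frac{22}{3}\right)\right) - 20782 = \left(-12 + 153 \left(- \frac{236}{33}\right)\right) - 20782 = \left(-12 - \frac{12036}{11}\right) - 20782 = - \frac{12168}{11} - 20782 = - \frac{240770}{11}$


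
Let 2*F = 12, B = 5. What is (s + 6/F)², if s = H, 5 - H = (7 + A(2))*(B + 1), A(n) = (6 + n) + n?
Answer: 9216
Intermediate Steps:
F = 6 (F = (½)*12 = 6)
A(n) = 6 + 2*n
H = -97 (H = 5 - (7 + (6 + 2*2))*(5 + 1) = 5 - (7 + (6 + 4))*6 = 5 - (7 + 10)*6 = 5 - 17*6 = 5 - 1*102 = 5 - 102 = -97)
s = -97
(s + 6/F)² = (-97 + 6/6)² = (-97 + 6*(⅙))² = (-97 + 1)² = (-96)² = 9216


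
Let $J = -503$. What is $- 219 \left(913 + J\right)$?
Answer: $-89790$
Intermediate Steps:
$- 219 \left(913 + J\right) = - 219 \left(913 - 503\right) = \left(-219\right) 410 = -89790$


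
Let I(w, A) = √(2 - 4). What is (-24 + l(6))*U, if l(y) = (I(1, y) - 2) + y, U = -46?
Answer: 920 - 46*I*√2 ≈ 920.0 - 65.054*I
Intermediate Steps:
I(w, A) = I*√2 (I(w, A) = √(-2) = I*√2)
l(y) = -2 + y + I*√2 (l(y) = (I*√2 - 2) + y = (-2 + I*√2) + y = -2 + y + I*√2)
(-24 + l(6))*U = (-24 + (-2 + 6 + I*√2))*(-46) = (-24 + (4 + I*√2))*(-46) = (-20 + I*√2)*(-46) = 920 - 46*I*√2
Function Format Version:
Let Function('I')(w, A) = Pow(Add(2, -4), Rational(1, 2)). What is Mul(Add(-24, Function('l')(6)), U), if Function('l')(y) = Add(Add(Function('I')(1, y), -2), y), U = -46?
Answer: Add(920, Mul(-46, I, Pow(2, Rational(1, 2)))) ≈ Add(920.00, Mul(-65.054, I))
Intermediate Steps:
Function('I')(w, A) = Mul(I, Pow(2, Rational(1, 2))) (Function('I')(w, A) = Pow(-2, Rational(1, 2)) = Mul(I, Pow(2, Rational(1, 2))))
Function('l')(y) = Add(-2, y, Mul(I, Pow(2, Rational(1, 2)))) (Function('l')(y) = Add(Add(Mul(I, Pow(2, Rational(1, 2))), -2), y) = Add(Add(-2, Mul(I, Pow(2, Rational(1, 2)))), y) = Add(-2, y, Mul(I, Pow(2, Rational(1, 2)))))
Mul(Add(-24, Function('l')(6)), U) = Mul(Add(-24, Add(-2, 6, Mul(I, Pow(2, Rational(1, 2))))), -46) = Mul(Add(-24, Add(4, Mul(I, Pow(2, Rational(1, 2))))), -46) = Mul(Add(-20, Mul(I, Pow(2, Rational(1, 2)))), -46) = Add(920, Mul(-46, I, Pow(2, Rational(1, 2))))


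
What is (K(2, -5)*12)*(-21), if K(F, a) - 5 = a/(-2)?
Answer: -1890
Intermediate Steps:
K(F, a) = 5 - a/2 (K(F, a) = 5 + a/(-2) = 5 + a*(-½) = 5 - a/2)
(K(2, -5)*12)*(-21) = ((5 - ½*(-5))*12)*(-21) = ((5 + 5/2)*12)*(-21) = ((15/2)*12)*(-21) = 90*(-21) = -1890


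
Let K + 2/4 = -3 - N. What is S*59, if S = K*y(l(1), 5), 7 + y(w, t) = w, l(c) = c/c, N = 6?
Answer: 3363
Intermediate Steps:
l(c) = 1
y(w, t) = -7 + w
K = -19/2 (K = -1/2 + (-3 - 1*6) = -1/2 + (-3 - 6) = -1/2 - 9 = -19/2 ≈ -9.5000)
S = 57 (S = -19*(-7 + 1)/2 = -19/2*(-6) = 57)
S*59 = 57*59 = 3363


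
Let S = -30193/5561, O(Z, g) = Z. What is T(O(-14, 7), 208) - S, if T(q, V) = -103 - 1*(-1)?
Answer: -537029/5561 ≈ -96.571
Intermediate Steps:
T(q, V) = -102 (T(q, V) = -103 + 1 = -102)
S = -30193/5561 (S = -30193*1/5561 = -30193/5561 ≈ -5.4294)
T(O(-14, 7), 208) - S = -102 - 1*(-30193/5561) = -102 + 30193/5561 = -537029/5561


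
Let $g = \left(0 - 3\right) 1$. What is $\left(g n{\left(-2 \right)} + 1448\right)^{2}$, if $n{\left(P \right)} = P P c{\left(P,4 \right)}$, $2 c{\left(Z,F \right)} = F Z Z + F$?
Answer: $1763584$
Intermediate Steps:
$g = -3$ ($g = \left(-3\right) 1 = -3$)
$c{\left(Z,F \right)} = \frac{F}{2} + \frac{F Z^{2}}{2}$ ($c{\left(Z,F \right)} = \frac{F Z Z + F}{2} = \frac{F Z^{2} + F}{2} = \frac{F + F Z^{2}}{2} = \frac{F}{2} + \frac{F Z^{2}}{2}$)
$n{\left(P \right)} = P^{2} \left(2 + 2 P^{2}\right)$ ($n{\left(P \right)} = P P \frac{1}{2} \cdot 4 \left(1 + P^{2}\right) = P^{2} \left(2 + 2 P^{2}\right)$)
$\left(g n{\left(-2 \right)} + 1448\right)^{2} = \left(- 3 \cdot 2 \left(-2\right)^{2} \left(1 + \left(-2\right)^{2}\right) + 1448\right)^{2} = \left(- 3 \cdot 2 \cdot 4 \left(1 + 4\right) + 1448\right)^{2} = \left(- 3 \cdot 2 \cdot 4 \cdot 5 + 1448\right)^{2} = \left(\left(-3\right) 40 + 1448\right)^{2} = \left(-120 + 1448\right)^{2} = 1328^{2} = 1763584$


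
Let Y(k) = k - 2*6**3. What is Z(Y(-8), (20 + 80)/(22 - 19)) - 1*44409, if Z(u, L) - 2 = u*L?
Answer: -177221/3 ≈ -59074.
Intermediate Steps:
Y(k) = -432 + k (Y(k) = k - 2*216 = k - 432 = -432 + k)
Z(u, L) = 2 + L*u (Z(u, L) = 2 + u*L = 2 + L*u)
Z(Y(-8), (20 + 80)/(22 - 19)) - 1*44409 = (2 + ((20 + 80)/(22 - 19))*(-432 - 8)) - 1*44409 = (2 + (100/3)*(-440)) - 44409 = (2 - 44000/3) - 44409 = -43994/3 - 44409 = -177221/3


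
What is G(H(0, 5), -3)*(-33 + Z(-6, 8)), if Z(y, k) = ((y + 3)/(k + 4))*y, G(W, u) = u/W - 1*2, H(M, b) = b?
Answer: 819/10 ≈ 81.900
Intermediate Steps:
G(W, u) = -2 + u/W (G(W, u) = u/W - 2 = -2 + u/W)
Z(y, k) = y*(3 + y)/(4 + k) (Z(y, k) = ((3 + y)/(4 + k))*y = y*(3 + y)/(4 + k))
G(H(0, 5), -3)*(-33 + Z(-6, 8)) = (-2 - 3/5)*(-33 - 6*(3 - 6)/(4 + 8)) = (-2 - 3*⅕)*(-33 - 6*(-3)/12) = (-2 - ⅗)*(-33 - 6*1/12*(-3)) = -13*(-33 + 3/2)/5 = -13/5*(-63/2) = 819/10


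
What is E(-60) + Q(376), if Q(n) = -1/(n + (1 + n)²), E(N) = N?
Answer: -8550301/142505 ≈ -60.000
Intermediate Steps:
E(-60) + Q(376) = -60 - 1/(376 + (1 + 376)²) = -60 - 1/(376 + 377²) = -60 - 1/(376 + 142129) = -60 - 1/142505 = -8550301/142505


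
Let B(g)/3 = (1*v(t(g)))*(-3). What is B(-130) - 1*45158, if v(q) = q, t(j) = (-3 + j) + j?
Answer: -42791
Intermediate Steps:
t(j) = -3 + 2*j
B(g) = 27 - 18*g (B(g) = 3*((1*(-3 + 2*g))*(-3)) = 3*((-3 + 2*g)*(-3)) = 3*(9 - 6*g) = 27 - 18*g)
B(-130) - 1*45158 = (27 - 18*(-130)) - 1*45158 = (27 + 2340) - 45158 = 2367 - 45158 = -42791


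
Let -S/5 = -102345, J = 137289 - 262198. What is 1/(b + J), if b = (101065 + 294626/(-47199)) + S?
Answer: 47199/23027200693 ≈ 2.0497e-6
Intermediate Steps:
J = -124909
S = 511725 (S = -5*(-102345) = 511725)
b = 28922780584/47199 (b = (101065 + 294626/(-47199)) + 511725 = (101065 + 294626*(-1/47199)) + 511725 = (101065 - 294626/47199) + 511725 = 4769872309/47199 + 511725 = 28922780584/47199 ≈ 6.1278e+5)
1/(b + J) = 1/(28922780584/47199 - 124909) = 1/(23027200693/47199) = 47199/23027200693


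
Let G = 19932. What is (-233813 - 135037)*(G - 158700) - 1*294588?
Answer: 51184282212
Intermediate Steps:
(-233813 - 135037)*(G - 158700) - 1*294588 = (-233813 - 135037)*(19932 - 158700) - 1*294588 = -368850*(-138768) - 294588 = 51184576800 - 294588 = 51184282212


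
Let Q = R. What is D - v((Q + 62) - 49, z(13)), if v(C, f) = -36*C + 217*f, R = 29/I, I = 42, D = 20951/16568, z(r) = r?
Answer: -269862039/115976 ≈ -2326.9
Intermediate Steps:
D = 20951/16568 (D = 20951*(1/16568) = 20951/16568 ≈ 1.2645)
R = 29/42 ≈ 0.69048
Q = 29/42 ≈ 0.69048
D - v((Q + 62) - 49, z(13)) = 20951/16568 - (-36*((29/42 + 62) - 49) + 217*13) = 20951/16568 - (-36*(2633/42 - 49) + 2821) = 20951/16568 - (-36*575/42 + 2821) = 20951/16568 - (-3450/7 + 2821) = 20951/16568 - 1*16297/7 = 20951/16568 - 16297/7 = -269862039/115976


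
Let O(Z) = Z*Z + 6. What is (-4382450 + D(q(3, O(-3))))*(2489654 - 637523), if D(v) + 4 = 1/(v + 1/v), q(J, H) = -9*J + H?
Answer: -1176947464099302/145 ≈ -8.1169e+12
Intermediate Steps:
O(Z) = 6 + Z² (O(Z) = Z² + 6 = 6 + Z²)
q(J, H) = H - 9*J
D(v) = -4 + 1/(v + 1/v)
(-4382450 + D(q(3, O(-3))))*(2489654 - 637523) = (-4382450 + (-4 + ((6 + (-3)²) - 9*3) - 4*((6 + (-3)²) - 9*3)²)/(1 + ((6 + (-3)²) - 9*3)²))*(2489654 - 637523) = (-4382450 + (-4 + ((6 + 9) - 27) - 4*((6 + 9) - 27)²)/(1 + ((6 + 9) - 27)²))*1852131 = (-4382450 + (-4 + (15 - 27) - 4*(15 - 27)²)/(1 + (15 - 27)²))*1852131 = (-4382450 + (-4 - 12 - 4*(-12)²)/(1 + (-12)²))*1852131 = (-4382450 + (-4 - 12 - 4*144)/(1 + 144))*1852131 = (-4382450 + (-4 - 12 - 576)/145)*1852131 = (-4382450 + (1/145)*(-592))*1852131 = (-4382450 - 592/145)*1852131 = -635455842/145*1852131 = -1176947464099302/145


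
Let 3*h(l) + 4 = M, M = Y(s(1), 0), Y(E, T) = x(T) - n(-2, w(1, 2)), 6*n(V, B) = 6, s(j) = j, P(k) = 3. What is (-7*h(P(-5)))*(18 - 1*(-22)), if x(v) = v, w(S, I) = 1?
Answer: 1400/3 ≈ 466.67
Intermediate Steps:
n(V, B) = 1 (n(V, B) = (1/6)*6 = 1)
Y(E, T) = -1 + T (Y(E, T) = T - 1*1 = T - 1 = -1 + T)
M = -1 (M = -1 + 0 = -1)
h(l) = -5/3 (h(l) = -4/3 + (1/3)*(-1) = -4/3 - 1/3 = -5/3)
(-7*h(P(-5)))*(18 - 1*(-22)) = (-7*(-5/3))*(18 - 1*(-22)) = 35*(18 + 22)/3 = (35/3)*40 = 1400/3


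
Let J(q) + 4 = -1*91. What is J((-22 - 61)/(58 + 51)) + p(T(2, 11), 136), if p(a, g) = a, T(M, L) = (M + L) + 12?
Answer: -70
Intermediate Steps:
T(M, L) = 12 + L + M (T(M, L) = (L + M) + 12 = 12 + L + M)
J(q) = -95 (J(q) = -4 - 1*91 = -4 - 91 = -95)
J((-22 - 61)/(58 + 51)) + p(T(2, 11), 136) = -95 + (12 + 11 + 2) = -95 + 25 = -70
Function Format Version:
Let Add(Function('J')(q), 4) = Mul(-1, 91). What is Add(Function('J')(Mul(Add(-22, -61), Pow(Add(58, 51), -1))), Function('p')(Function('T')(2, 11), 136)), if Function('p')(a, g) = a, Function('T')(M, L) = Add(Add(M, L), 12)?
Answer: -70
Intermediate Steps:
Function('T')(M, L) = Add(12, L, M) (Function('T')(M, L) = Add(Add(L, M), 12) = Add(12, L, M))
Function('J')(q) = -95 (Function('J')(q) = Add(-4, Mul(-1, 91)) = Add(-4, -91) = -95)
Add(Function('J')(Mul(Add(-22, -61), Pow(Add(58, 51), -1))), Function('p')(Function('T')(2, 11), 136)) = Add(-95, Add(12, 11, 2)) = Add(-95, 25) = -70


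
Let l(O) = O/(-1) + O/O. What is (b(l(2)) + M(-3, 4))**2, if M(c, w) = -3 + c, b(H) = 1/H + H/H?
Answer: 36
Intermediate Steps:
l(O) = 1 - O (l(O) = O*(-1) + 1 = -O + 1 = 1 - O)
b(H) = 1 + 1/H (b(H) = 1/H + 1 = 1 + 1/H)
(b(l(2)) + M(-3, 4))**2 = ((1 + (1 - 1*2))/(1 - 1*2) + (-3 - 3))**2 = ((1 + (1 - 2))/(1 - 2) - 6)**2 = ((1 - 1)/(-1) - 6)**2 = (-1*0 - 6)**2 = (0 - 6)**2 = (-6)**2 = 36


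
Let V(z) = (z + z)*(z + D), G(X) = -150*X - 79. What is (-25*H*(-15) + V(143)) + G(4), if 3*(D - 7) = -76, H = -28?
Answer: 73427/3 ≈ 24476.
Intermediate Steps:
D = -55/3 (D = 7 + (⅓)*(-76) = 7 - 76/3 = -55/3 ≈ -18.333)
G(X) = -79 - 150*X
V(z) = 2*z*(-55/3 + z) (V(z) = (z + z)*(z - 55/3) = (2*z)*(-55/3 + z) = 2*z*(-55/3 + z))
(-25*H*(-15) + V(143)) + G(4) = (-25*(-28)*(-15) + (⅔)*143*(-55 + 3*143)) + (-79 - 150*4) = (700*(-15) + (⅔)*143*(-55 + 429)) + (-79 - 600) = (-10500 + (⅔)*143*374) - 679 = (-10500 + 106964/3) - 679 = 75464/3 - 679 = 73427/3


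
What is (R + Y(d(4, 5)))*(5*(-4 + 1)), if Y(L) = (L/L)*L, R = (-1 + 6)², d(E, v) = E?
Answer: -435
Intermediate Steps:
R = 25 (R = 5² = 25)
Y(L) = L (Y(L) = 1*L = L)
(R + Y(d(4, 5)))*(5*(-4 + 1)) = (25 + 4)*(5*(-4 + 1)) = 29*(5*(-3)) = 29*(-15) = -435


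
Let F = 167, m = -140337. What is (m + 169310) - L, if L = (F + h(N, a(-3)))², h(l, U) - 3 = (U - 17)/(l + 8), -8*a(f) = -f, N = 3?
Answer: 4704871/7744 ≈ 607.55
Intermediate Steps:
a(f) = f/8 (a(f) = -(-1)*f/8 = f/8)
h(l, U) = 3 + (-17 + U)/(8 + l) (h(l, U) = 3 + (U - 17)/(l + 8) = 3 + (-17 + U)/(8 + l))
L = 219662041/7744 (L = (167 + (7 + (⅛)*(-3) + 3*3)/(8 + 3))² = (167 + (7 - 3/8 + 9)/11)² = (167 + (1/11)*(125/8))² = (167 + 125/88)² = (14821/88)² = 219662041/7744 ≈ 28365.)
(m + 169310) - L = (-140337 + 169310) - 1*219662041/7744 = 28973 - 219662041/7744 = 4704871/7744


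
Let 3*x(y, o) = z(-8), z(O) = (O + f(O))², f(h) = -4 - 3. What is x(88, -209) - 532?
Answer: -457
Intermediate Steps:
f(h) = -7
z(O) = (-7 + O)² (z(O) = (O - 7)² = (-7 + O)²)
x(y, o) = 75 (x(y, o) = (-7 - 8)²/3 = (⅓)*(-15)² = (⅓)*225 = 75)
x(88, -209) - 532 = 75 - 532 = -457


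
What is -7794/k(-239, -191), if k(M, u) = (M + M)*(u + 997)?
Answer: 3897/192634 ≈ 0.020230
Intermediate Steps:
k(M, u) = 2*M*(997 + u) (k(M, u) = (2*M)*(997 + u) = 2*M*(997 + u))
-7794/k(-239, -191) = -7794*(-1/(478*(997 - 191))) = -7794/(2*(-239)*806) = -7794/(-385268) = -7794*(-1/385268) = 3897/192634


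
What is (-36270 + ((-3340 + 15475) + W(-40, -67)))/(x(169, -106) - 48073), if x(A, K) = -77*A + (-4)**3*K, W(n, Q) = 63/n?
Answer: 965463/2172080 ≈ 0.44449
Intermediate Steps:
x(A, K) = -77*A - 64*K
(-36270 + ((-3340 + 15475) + W(-40, -67)))/(x(169, -106) - 48073) = (-36270 + ((-3340 + 15475) + 63/(-40)))/((-77*169 - 64*(-106)) - 48073) = (-36270 + (12135 + 63*(-1/40)))/((-13013 + 6784) - 48073) = (-36270 + (12135 - 63/40))/(-6229 - 48073) = (-36270 + 485337/40)/(-54302) = -965463/40*(-1/54302) = 965463/2172080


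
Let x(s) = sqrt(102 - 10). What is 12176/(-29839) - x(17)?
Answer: -12176/29839 - 2*sqrt(23) ≈ -9.9997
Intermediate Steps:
x(s) = 2*sqrt(23) (x(s) = sqrt(92) = 2*sqrt(23))
12176/(-29839) - x(17) = 12176/(-29839) - 2*sqrt(23) = 12176*(-1/29839) - 2*sqrt(23) = -12176/29839 - 2*sqrt(23)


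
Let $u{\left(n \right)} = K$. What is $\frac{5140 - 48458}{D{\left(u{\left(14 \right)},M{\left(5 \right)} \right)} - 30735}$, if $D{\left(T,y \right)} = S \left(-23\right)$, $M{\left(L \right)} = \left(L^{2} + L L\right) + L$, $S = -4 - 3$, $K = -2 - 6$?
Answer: $\frac{21659}{15287} \approx 1.4168$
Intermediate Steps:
$K = -8$
$S = -7$
$u{\left(n \right)} = -8$
$M{\left(L \right)} = L + 2 L^{2}$ ($M{\left(L \right)} = \left(L^{2} + L^{2}\right) + L = 2 L^{2} + L = L + 2 L^{2}$)
$D{\left(T,y \right)} = 161$ ($D{\left(T,y \right)} = \left(-7\right) \left(-23\right) = 161$)
$\frac{5140 - 48458}{D{\left(u{\left(14 \right)},M{\left(5 \right)} \right)} - 30735} = \frac{5140 - 48458}{161 - 30735} = - \frac{43318}{-30574} = \left(-43318\right) \left(- \frac{1}{30574}\right) = \frac{21659}{15287}$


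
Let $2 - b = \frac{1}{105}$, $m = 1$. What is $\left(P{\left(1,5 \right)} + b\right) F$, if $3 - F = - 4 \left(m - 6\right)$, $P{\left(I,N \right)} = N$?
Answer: $- \frac{12478}{105} \approx -118.84$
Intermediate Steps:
$F = -17$ ($F = 3 - - 4 \left(1 - 6\right) = 3 - \left(-4\right) \left(-5\right) = 3 - 20 = -17$)
$b = \frac{209}{105}$ ($b = 2 - \frac{1}{105} = \frac{209}{105} \approx 1.9905$)
$\left(P{\left(1,5 \right)} + b\right) F = \left(5 + \frac{209}{105}\right) \left(-17\right) = \frac{734}{105} \left(-17\right) = - \frac{12478}{105}$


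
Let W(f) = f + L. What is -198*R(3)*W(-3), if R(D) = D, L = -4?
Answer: 4158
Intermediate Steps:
W(f) = -4 + f (W(f) = f - 4 = -4 + f)
-198*R(3)*W(-3) = -594*(-4 - 3) = -594*(-7) = -198*(-21) = 4158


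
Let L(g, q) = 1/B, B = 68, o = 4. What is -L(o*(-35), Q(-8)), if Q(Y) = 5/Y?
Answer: -1/68 ≈ -0.014706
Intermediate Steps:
L(g, q) = 1/68
-L(o*(-35), Q(-8)) = -1*1/68 = -1/68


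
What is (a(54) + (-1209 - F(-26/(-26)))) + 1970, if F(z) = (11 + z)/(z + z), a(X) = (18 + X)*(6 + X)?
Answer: 5075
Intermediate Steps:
a(X) = (6 + X)*(18 + X)
F(z) = (11 + z)/(2*z) (F(z) = (11 + z)/((2*z)) = (11 + z)*(1/(2*z)) = (11 + z)/(2*z))
(a(54) + (-1209 - F(-26/(-26)))) + 1970 = ((108 + 54**2 + 24*54) + (-1209 - (11 - 26/(-26))/(2*((-26/(-26)))))) + 1970 = ((108 + 2916 + 1296) + (-1209 - (11 - 26*(-1/26))/(2*((-26*(-1/26)))))) + 1970 = (4320 + (-1209 - (11 + 1)/(2*1))) + 1970 = (4320 + (-1209 - 12/2)) + 1970 = (4320 + (-1209 - 1*6)) + 1970 = (4320 + (-1209 - 6)) + 1970 = (4320 - 1215) + 1970 = 3105 + 1970 = 5075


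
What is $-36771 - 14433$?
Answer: $-51204$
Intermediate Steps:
$-36771 - 14433 = -51204$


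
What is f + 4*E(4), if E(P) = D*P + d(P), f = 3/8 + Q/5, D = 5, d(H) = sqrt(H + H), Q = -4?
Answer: 3183/40 + 8*sqrt(2) ≈ 90.889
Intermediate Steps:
d(H) = sqrt(2)*sqrt(H) (d(H) = sqrt(2*H) = sqrt(2)*sqrt(H))
f = -17/40 (f = 3/8 - 4/5 = -17/40 ≈ -0.42500)
E(P) = 5*P + sqrt(2)*sqrt(P)
f + 4*E(4) = -17/40 + 4*(5*4 + sqrt(2)*sqrt(4)) = -17/40 + 4*(20 + sqrt(2)*2) = -17/40 + 4*(20 + 2*sqrt(2)) = -17/40 + (80 + 8*sqrt(2)) = 3183/40 + 8*sqrt(2)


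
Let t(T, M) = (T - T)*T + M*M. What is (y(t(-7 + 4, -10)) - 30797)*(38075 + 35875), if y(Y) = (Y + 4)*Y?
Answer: -1508358150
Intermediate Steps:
t(T, M) = M² (t(T, M) = 0*T + M² = 0 + M² = M²)
y(Y) = Y*(4 + Y) (y(Y) = (4 + Y)*Y = Y*(4 + Y))
(y(t(-7 + 4, -10)) - 30797)*(38075 + 35875) = ((-10)²*(4 + (-10)²) - 30797)*(38075 + 35875) = (100*(4 + 100) - 30797)*73950 = (100*104 - 30797)*73950 = (10400 - 30797)*73950 = -20397*73950 = -1508358150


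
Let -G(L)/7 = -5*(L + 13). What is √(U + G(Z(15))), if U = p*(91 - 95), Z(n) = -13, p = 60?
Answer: 4*I*√15 ≈ 15.492*I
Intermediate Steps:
G(L) = 455 + 35*L (G(L) = -(-35)*(L + 13) = -(-35)*(13 + L) = -7*(-65 - 5*L) = 455 + 35*L)
U = -240 (U = 60*(91 - 95) = 60*(-4) = -240)
√(U + G(Z(15))) = √(-240 + (455 + 35*(-13))) = √(-240 + (455 - 455)) = √(-240 + 0) = √(-240) = 4*I*√15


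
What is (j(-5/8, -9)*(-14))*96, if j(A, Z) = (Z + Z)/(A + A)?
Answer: -96768/5 ≈ -19354.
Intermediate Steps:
j(A, Z) = Z/A (j(A, Z) = (2*Z)/((2*A)) = (2*Z)*(1/(2*A)) = Z/A)
(j(-5/8, -9)*(-14))*96 = (-9/((-5/8))*(-14))*96 = (-9/((-5*⅛))*(-14))*96 = (-9/(-5/8)*(-14))*96 = (-9*(-8/5)*(-14))*96 = ((72/5)*(-14))*96 = -1008/5*96 = -96768/5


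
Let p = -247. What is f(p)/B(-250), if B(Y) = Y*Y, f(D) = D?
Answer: -247/62500 ≈ -0.0039520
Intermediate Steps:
B(Y) = Y²
f(p)/B(-250) = -247/((-250)²) = -247/62500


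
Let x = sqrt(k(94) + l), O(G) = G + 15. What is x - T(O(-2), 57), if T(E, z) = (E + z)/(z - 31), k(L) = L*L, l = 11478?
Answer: -35/13 + sqrt(20314) ≈ 139.83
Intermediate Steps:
O(G) = 15 + G
k(L) = L**2
T(E, z) = (E + z)/(-31 + z)
x = sqrt(20314) (x = sqrt(94**2 + 11478) = sqrt(8836 + 11478) = sqrt(20314) ≈ 142.53)
x - T(O(-2), 57) = sqrt(20314) - ((15 - 2) + 57)/(-31 + 57) = sqrt(20314) - (13 + 57)/26 = sqrt(20314) - 70/26 = sqrt(20314) - 1*35/13 = sqrt(20314) - 35/13 = -35/13 + sqrt(20314)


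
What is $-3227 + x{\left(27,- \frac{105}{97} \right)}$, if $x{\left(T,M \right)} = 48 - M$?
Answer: $- \frac{308258}{97} \approx -3177.9$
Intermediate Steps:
$-3227 + x{\left(27,- \frac{105}{97} \right)} = -3227 + \left(48 - - \frac{105}{97}\right) = -3227 + \left(48 + \frac{105}{97}\right) = -3227 + \frac{4761}{97} = - \frac{308258}{97}$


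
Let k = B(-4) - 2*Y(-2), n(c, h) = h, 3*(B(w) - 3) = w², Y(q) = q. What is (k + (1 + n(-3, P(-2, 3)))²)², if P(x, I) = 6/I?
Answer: 4096/9 ≈ 455.11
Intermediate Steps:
B(w) = 3 + w²/3
k = 37/3 (k = (3 + (⅓)*(-4)²) - 2*(-2) = (3 + (⅓)*16) + 4 = (3 + 16/3) + 4 = 25/3 + 4 = 37/3 ≈ 12.333)
(k + (1 + n(-3, P(-2, 3)))²)² = (37/3 + (1 + 6/3)²)² = (37/3 + (1 + 6*(⅓))²)² = (37/3 + (1 + 2)²)² = (37/3 + 3²)² = (37/3 + 9)² = (64/3)² = 4096/9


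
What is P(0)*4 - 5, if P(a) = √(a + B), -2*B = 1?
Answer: -5 + 2*I*√2 ≈ -5.0 + 2.8284*I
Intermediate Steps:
B = -½ (B = -½*1 = -½ ≈ -0.50000)
P(a) = √(-½ + a) (P(a) = √(a - ½) = √(-½ + a))
P(0)*4 - 5 = (√(-2 + 4*0)/2)*4 - 5 = (√(-2 + 0)/2)*4 - 5 = (√(-2)/2)*4 - 5 = ((I*√2)/2)*4 - 5 = (I*√2/2)*4 - 5 = 2*I*√2 - 5 = -5 + 2*I*√2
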